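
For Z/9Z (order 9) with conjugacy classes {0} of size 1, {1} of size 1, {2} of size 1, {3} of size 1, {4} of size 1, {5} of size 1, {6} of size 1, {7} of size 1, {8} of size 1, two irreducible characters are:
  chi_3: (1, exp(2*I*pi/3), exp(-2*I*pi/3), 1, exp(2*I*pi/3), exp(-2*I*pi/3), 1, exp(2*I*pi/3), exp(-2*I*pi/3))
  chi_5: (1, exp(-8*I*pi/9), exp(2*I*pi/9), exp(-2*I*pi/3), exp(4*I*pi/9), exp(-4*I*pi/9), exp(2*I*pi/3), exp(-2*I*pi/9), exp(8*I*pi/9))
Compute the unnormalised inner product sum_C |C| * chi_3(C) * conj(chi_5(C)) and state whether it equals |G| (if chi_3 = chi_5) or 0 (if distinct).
Sum = 0; so <chi_3, chi_5> = 0 (distinct irreducibles are orthogonal).

Working: Compute term by term over conjugacy classes (|C| * chi_3(C) * conj(chi_5(C))):
  1*(1)*conj(1) + 1*(exp(2*I*pi/3))*conj(exp(-8*I*pi/9)) + 1*(exp(-2*I*pi/3))*conj(exp(2*I*pi/9)) + 1*(1)*conj(exp(-2*I*pi/3)) + 1*(exp(2*I*pi/3))*conj(exp(4*I*pi/9)) + 1*(exp(-2*I*pi/3))*conj(exp(-4*I*pi/9)) + 1*(1)*conj(exp(2*I*pi/3)) + 1*(exp(2*I*pi/3))*conj(exp(-2*I*pi/9)) + 1*(exp(-2*I*pi/3))*conj(exp(8*I*pi/9))
  = (1) + (exp(-4*I*pi/9)) + (exp(-8*I*pi/9)) + (exp(2*I*pi/3)) + (exp(2*I*pi/9)) + (exp(-2*I*pi/9)) + (exp(-2*I*pi/3)) + (exp(8*I*pi/9)) + (exp(4*I*pi/9))
  = 0.
(Exp terms are combined using exp(i*s)*conj(exp(i*t)) = exp(i*(s-t)), and sums of them are collapsed using the identity that for every m > 1 the m distinct m-th roots of unity sum to 0, e.g. 1 + exp(2*I*pi/3) + exp(-2*I*pi/3) = 0.)
Dividing by |G| = 9 gives 0/9 = 0, matching the row-orthogonality relation <chi_3, chi_5> = [chi_3 = chi_5].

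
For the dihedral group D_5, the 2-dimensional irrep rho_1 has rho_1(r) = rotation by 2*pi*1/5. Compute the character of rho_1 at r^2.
chi_{rho_1}(r^2) = 2*cos(2*pi*1*2/5) = -sqrt(5)/2 - 1/2

Justification: rho_1(r^2) is rotation by angle 2*pi*1*2/5, whose trace is 2*cos(2*pi*1*2/5) = -sqrt(5)/2 - 1/2.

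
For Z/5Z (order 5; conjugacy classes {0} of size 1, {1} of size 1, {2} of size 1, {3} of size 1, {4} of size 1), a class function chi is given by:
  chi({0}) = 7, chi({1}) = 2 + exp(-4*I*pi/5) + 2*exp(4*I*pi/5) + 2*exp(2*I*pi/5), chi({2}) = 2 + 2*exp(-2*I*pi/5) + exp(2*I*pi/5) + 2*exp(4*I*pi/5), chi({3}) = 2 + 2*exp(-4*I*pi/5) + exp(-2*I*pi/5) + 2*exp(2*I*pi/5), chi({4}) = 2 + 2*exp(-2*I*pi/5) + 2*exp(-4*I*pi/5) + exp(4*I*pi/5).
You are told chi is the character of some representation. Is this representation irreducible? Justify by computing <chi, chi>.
Not irreducible (reducible): <chi, chi> = 13 > 1.

Why: <chi, chi> = (1/|G|) sum_C |C| * |chi(C)|^2 = (1/5)[1*|7|^2 + 1*|2 + exp(-4*I*pi/5) + 2*exp(4*I*pi/5) + 2*exp(2*I*pi/5)|^2 + 1*|2 + 2*exp(-2*I*pi/5) + exp(2*I*pi/5) + 2*exp(4*I*pi/5)|^2 + 1*|2 + 2*exp(-4*I*pi/5) + exp(-2*I*pi/5) + 2*exp(2*I*pi/5)|^2 + 1*|2 + 2*exp(-2*I*pi/5) + 2*exp(-4*I*pi/5) + exp(4*I*pi/5)|^2]
  = (1/5)[(49) + (13 + 10*exp(-2*I*pi/5) + 8*exp(-4*I*pi/5) + 8*exp(4*I*pi/5) + 10*exp(2*I*pi/5)) + (13 + 8*exp(-2*I*pi/5) + 10*exp(-4*I*pi/5) + 10*exp(4*I*pi/5) + 8*exp(2*I*pi/5)) + (13 + 8*exp(-2*I*pi/5) + 10*exp(-4*I*pi/5) + 10*exp(4*I*pi/5) + 8*exp(2*I*pi/5)) + (13 + 10*exp(-2*I*pi/5) + 8*exp(-4*I*pi/5) + 8*exp(4*I*pi/5) + 10*exp(2*I*pi/5))] = 65/5 = 13.
(Exp terms are combined using exp(i*s)*conj(exp(i*t)) = exp(i*(s-t)), and sums of them are collapsed using the identity that for every m > 1 the m distinct m-th roots of unity sum to 0, e.g. 1 + exp(2*I*pi/3) + exp(-2*I*pi/3) = 0.)
A character is irreducible iff <chi, chi> = 1, so this representation is reducible.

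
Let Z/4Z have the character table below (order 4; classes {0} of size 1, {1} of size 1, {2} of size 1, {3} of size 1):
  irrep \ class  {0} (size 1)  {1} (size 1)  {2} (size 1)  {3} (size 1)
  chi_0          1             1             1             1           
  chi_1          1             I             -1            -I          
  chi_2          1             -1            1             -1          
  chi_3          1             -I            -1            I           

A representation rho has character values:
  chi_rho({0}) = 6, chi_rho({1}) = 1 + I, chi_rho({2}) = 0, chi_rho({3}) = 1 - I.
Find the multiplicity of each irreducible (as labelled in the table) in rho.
Multiplicities: chi_0: 2, chi_1: 2, chi_2: 1, chi_3: 1.

Justification: Use <chi_rho, chi> = (1/|G|) sum_C |C| * chi_rho(C) * conj(chi(C)) with |G| = 4 for each irreducible chi in the table:
  <chi_rho, chi_0> = (1/4)[1*(6)*conj(1) + 1*(1 + I)*conj(1) + 1*(0)*conj(1) + 1*(1 - I)*conj(1)]
      = (1/4)[(6) + (1 + I) + (0) + (1 - I)] = 8/4 = 2
  <chi_rho, chi_1> = (1/4)[1*(6)*conj(1) + 1*(1 + I)*conj(I) + 1*(0)*conj(-1) + 1*(1 - I)*conj(-I)]
      = (1/4)[(6) + (1 - I) + (0) + (1 + I)] = 8/4 = 2
  <chi_rho, chi_2> = (1/4)[1*(6)*conj(1) + 1*(1 + I)*conj(-1) + 1*(0)*conj(1) + 1*(1 - I)*conj(-1)]
      = (1/4)[(6) + (-1 - I) + (0) + (-1 + I)] = 4/4 = 1
  <chi_rho, chi_3> = (1/4)[1*(6)*conj(1) + 1*(1 + I)*conj(-I) + 1*(0)*conj(-1) + 1*(1 - I)*conj(I)]
      = (1/4)[(6) + (-1 + I) + (0) + (-1 - I)] = 4/4 = 1
(Exp terms are combined using exp(i*s)*conj(exp(i*t)) = exp(i*(s-t)), and sums of them are collapsed using the identity that for every m > 1 the m distinct m-th roots of unity sum to 0, e.g. 1 + exp(2*I*pi/3) + exp(-2*I*pi/3) = 0.)
Dimension check: dim(rho) = sum (mult * dim) = 2*1 + 2*1 + 1*1 + 1*1 = 6 = chi_rho(e) = 6.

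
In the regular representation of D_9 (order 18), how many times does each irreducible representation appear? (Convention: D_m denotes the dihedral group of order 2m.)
Each irreducible V_i of dimension d_i appears with multiplicity d_i, i.e. rho_reg = (direct sum over all irreducibles V_i) d_i V_i. The irreducible dimensions for D_9 are 1, 1, 2, 2, 2, 2: 2 irreducibles of dimension 1, each with multiplicity 1; 4 irreducibles of dimension 2, each with multiplicity 2. Total dimension 2*1*1 + 4*2*2 = 18 = |G|.

Details: General theorem: in the regular representation of a finite group G, each irreducible appears with multiplicity equal to its dimension. Check: dim(rho_reg) = sum d_i^2 = 1 + 1 + 4 + 4 + 4 + 4 = 18 = |G|.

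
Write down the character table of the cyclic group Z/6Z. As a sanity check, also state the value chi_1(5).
Character table of Z/6Z (irreps indexed chi_0,...,chi_5 with chi_k(m) = zeta_6^(k*m), zeta_6 = exp(2*pi*i/6)):
  irrep \ class  {0} (size 1)  {1} (size 1)    {2} (size 1)    {3} (size 1)  {4} (size 1)    {5} (size 1)  
  chi_0          1             1               1               1             1               1             
  chi_1          1             exp(I*pi/3)     exp(2*I*pi/3)   -1            exp(-2*I*pi/3)  exp(-I*pi/3)  
  chi_2          1             exp(2*I*pi/3)   exp(-2*I*pi/3)  1             exp(2*I*pi/3)   exp(-2*I*pi/3)
  chi_3          1             -1              1               -1            1               -1            
  chi_4          1             exp(-2*I*pi/3)  exp(2*I*pi/3)   1             exp(-2*I*pi/3)  exp(2*I*pi/3) 
  chi_5          1             exp(-I*pi/3)    exp(-2*I*pi/3)  -1            exp(2*I*pi/3)   exp(I*pi/3)   

Spot check: chi_1(5) = zeta_6^(1*5) = zeta_6^5 = exp(-I*pi/3).

Solution. Z/6Z is abelian, so all 6 irreducible complex representations are 1-dimensional. They are given by chi_k(m) = zeta_6^(k*m) for k = 0,...,5. Row orthogonality: sum_m chi_k(m) conj(chi_l(m)) = 6 * [k = l].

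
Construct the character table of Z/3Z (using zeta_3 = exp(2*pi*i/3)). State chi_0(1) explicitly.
Character table of Z/3Z (irreps indexed chi_0,...,chi_2 with chi_k(m) = zeta_3^(k*m), zeta_3 = exp(2*pi*i/3)):
  irrep \ class  {0} (size 1)  {1} (size 1)    {2} (size 1)  
  chi_0          1             1               1             
  chi_1          1             exp(2*I*pi/3)   exp(-2*I*pi/3)
  chi_2          1             exp(-2*I*pi/3)  exp(2*I*pi/3) 

Spot check: chi_0(1) = zeta_3^(0*1) = zeta_3^0 = 1.

Solution. Z/3Z is abelian, so all 3 irreducible complex representations are 1-dimensional. They are given by chi_k(m) = zeta_3^(k*m) for k = 0,...,2. Row orthogonality: sum_m chi_k(m) conj(chi_l(m)) = 3 * [k = l].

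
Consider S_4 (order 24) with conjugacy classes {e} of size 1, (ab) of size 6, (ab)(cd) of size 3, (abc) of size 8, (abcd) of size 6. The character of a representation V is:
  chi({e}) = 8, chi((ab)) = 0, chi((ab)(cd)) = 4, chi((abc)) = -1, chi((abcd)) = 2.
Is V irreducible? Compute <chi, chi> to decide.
Not irreducible (reducible): <chi, chi> = 6 > 1.

Justification: <chi, chi> = (1/|G|) sum_C |C| * |chi(C)|^2 = (1/24)[1*|8|^2 + 6*|0|^2 + 3*|4|^2 + 8*|-1|^2 + 6*|2|^2]
  = (1/24)[(64) + (0) + (48) + (8) + (24)] = 144/24 = 6.
A character is irreducible iff <chi, chi> = 1, so this representation is reducible.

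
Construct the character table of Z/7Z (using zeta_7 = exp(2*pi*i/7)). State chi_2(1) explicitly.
Character table of Z/7Z (irreps indexed chi_0,...,chi_6 with chi_k(m) = zeta_7^(k*m), zeta_7 = exp(2*pi*i/7)):
  irrep \ class  {0} (size 1)  {1} (size 1)    {2} (size 1)    {3} (size 1)    {4} (size 1)    {5} (size 1)    {6} (size 1)  
  chi_0          1             1               1               1               1               1               1             
  chi_1          1             exp(2*I*pi/7)   exp(4*I*pi/7)   exp(6*I*pi/7)   exp(-6*I*pi/7)  exp(-4*I*pi/7)  exp(-2*I*pi/7)
  chi_2          1             exp(4*I*pi/7)   exp(-6*I*pi/7)  exp(-2*I*pi/7)  exp(2*I*pi/7)   exp(6*I*pi/7)   exp(-4*I*pi/7)
  chi_3          1             exp(6*I*pi/7)   exp(-2*I*pi/7)  exp(4*I*pi/7)   exp(-4*I*pi/7)  exp(2*I*pi/7)   exp(-6*I*pi/7)
  chi_4          1             exp(-6*I*pi/7)  exp(2*I*pi/7)   exp(-4*I*pi/7)  exp(4*I*pi/7)   exp(-2*I*pi/7)  exp(6*I*pi/7) 
  chi_5          1             exp(-4*I*pi/7)  exp(6*I*pi/7)   exp(2*I*pi/7)   exp(-2*I*pi/7)  exp(-6*I*pi/7)  exp(4*I*pi/7) 
  chi_6          1             exp(-2*I*pi/7)  exp(-4*I*pi/7)  exp(-6*I*pi/7)  exp(6*I*pi/7)   exp(4*I*pi/7)   exp(2*I*pi/7) 

Spot check: chi_2(1) = zeta_7^(2*1) = zeta_7^2 = exp(4*I*pi/7).

Why: Z/7Z is abelian, so all 7 irreducible complex representations are 1-dimensional. They are given by chi_k(m) = zeta_7^(k*m) for k = 0,...,6. Row orthogonality: sum_m chi_k(m) conj(chi_l(m)) = 7 * [k = l].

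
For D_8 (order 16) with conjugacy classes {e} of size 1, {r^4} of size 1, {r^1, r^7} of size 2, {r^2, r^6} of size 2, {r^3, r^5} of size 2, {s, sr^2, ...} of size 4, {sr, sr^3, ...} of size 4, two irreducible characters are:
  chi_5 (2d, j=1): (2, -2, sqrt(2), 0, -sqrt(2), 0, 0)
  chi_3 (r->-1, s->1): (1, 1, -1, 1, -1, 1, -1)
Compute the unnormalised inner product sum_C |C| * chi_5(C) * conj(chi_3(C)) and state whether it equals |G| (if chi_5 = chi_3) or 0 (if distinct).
Sum = 0; so <chi_5, chi_3> = 0 (distinct irreducibles are orthogonal).

Reasoning: Compute term by term over conjugacy classes (|C| * chi_5(C) * conj(chi_3(C))):
  1*(2)*conj(1) + 1*(-2)*conj(1) + 2*(sqrt(2))*conj(-1) + 2*(0)*conj(1) + 2*(-sqrt(2))*conj(-1) + 4*(0)*conj(1) + 4*(0)*conj(-1)
  = (2) + (-2) + (-2*sqrt(2)) + (0) + (2*sqrt(2)) + (0) + (0)
  = 0.
Dividing by |G| = 16 gives 0/16 = 0, matching the row-orthogonality relation <chi_5, chi_3> = [chi_5 = chi_3].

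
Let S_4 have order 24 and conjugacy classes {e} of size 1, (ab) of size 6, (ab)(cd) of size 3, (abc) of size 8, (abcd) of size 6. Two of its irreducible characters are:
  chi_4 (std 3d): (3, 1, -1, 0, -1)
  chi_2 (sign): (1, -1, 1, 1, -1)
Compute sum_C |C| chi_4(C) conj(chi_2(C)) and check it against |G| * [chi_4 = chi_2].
Sum = 0; so <chi_4, chi_2> = 0 (distinct irreducibles are orthogonal).

Justification: Compute term by term over conjugacy classes (|C| * chi_4(C) * conj(chi_2(C))):
  1*(3)*conj(1) + 6*(1)*conj(-1) + 3*(-1)*conj(1) + 8*(0)*conj(1) + 6*(-1)*conj(-1)
  = (3) + (-6) + (-3) + (0) + (6)
  = 0.
Dividing by |G| = 24 gives 0/24 = 0, matching the row-orthogonality relation <chi_4, chi_2> = [chi_4 = chi_2].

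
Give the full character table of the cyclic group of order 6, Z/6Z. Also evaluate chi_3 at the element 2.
Character table of Z/6Z (irreps indexed chi_0,...,chi_5 with chi_k(m) = zeta_6^(k*m), zeta_6 = exp(2*pi*i/6)):
  irrep \ class  {0} (size 1)  {1} (size 1)    {2} (size 1)    {3} (size 1)  {4} (size 1)    {5} (size 1)  
  chi_0          1             1               1               1             1               1             
  chi_1          1             exp(I*pi/3)     exp(2*I*pi/3)   -1            exp(-2*I*pi/3)  exp(-I*pi/3)  
  chi_2          1             exp(2*I*pi/3)   exp(-2*I*pi/3)  1             exp(2*I*pi/3)   exp(-2*I*pi/3)
  chi_3          1             -1              1               -1            1               -1            
  chi_4          1             exp(-2*I*pi/3)  exp(2*I*pi/3)   1             exp(-2*I*pi/3)  exp(2*I*pi/3) 
  chi_5          1             exp(-I*pi/3)    exp(-2*I*pi/3)  -1            exp(2*I*pi/3)   exp(I*pi/3)   

Spot check: chi_3(2) = zeta_6^(3*2) = zeta_6^6 = 1.

Solution. Z/6Z is abelian, so all 6 irreducible complex representations are 1-dimensional. They are given by chi_k(m) = zeta_6^(k*m) for k = 0,...,5. Row orthogonality: sum_m chi_k(m) conj(chi_l(m)) = 6 * [k = l].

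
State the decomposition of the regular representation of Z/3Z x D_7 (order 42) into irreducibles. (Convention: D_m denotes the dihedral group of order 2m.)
Each irreducible V_i of dimension d_i appears with multiplicity d_i, i.e. rho_reg = (direct sum over all irreducibles V_i) d_i V_i. The irreducible dimensions for Z/3Z x D_7 are 1, 1, 1, 1, 1, 1, 2, 2, 2, 2, 2, 2, 2, 2, 2: 6 irreducibles of dimension 1, each with multiplicity 1; 9 irreducibles of dimension 2, each with multiplicity 2. Total dimension 6*1*1 + 9*2*2 = 42 = |G|.

Reasoning: General theorem: in the regular representation of a finite group G, each irreducible appears with multiplicity equal to its dimension. Check: dim(rho_reg) = sum d_i^2 = 1 + 1 + 1 + 1 + 1 + 1 + 4 + 4 + 4 + 4 + 4 + 4 + 4 + 4 + 4 = 42 = |G|.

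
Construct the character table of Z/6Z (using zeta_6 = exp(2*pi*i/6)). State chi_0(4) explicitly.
Character table of Z/6Z (irreps indexed chi_0,...,chi_5 with chi_k(m) = zeta_6^(k*m), zeta_6 = exp(2*pi*i/6)):
  irrep \ class  {0} (size 1)  {1} (size 1)    {2} (size 1)    {3} (size 1)  {4} (size 1)    {5} (size 1)  
  chi_0          1             1               1               1             1               1             
  chi_1          1             exp(I*pi/3)     exp(2*I*pi/3)   -1            exp(-2*I*pi/3)  exp(-I*pi/3)  
  chi_2          1             exp(2*I*pi/3)   exp(-2*I*pi/3)  1             exp(2*I*pi/3)   exp(-2*I*pi/3)
  chi_3          1             -1              1               -1            1               -1            
  chi_4          1             exp(-2*I*pi/3)  exp(2*I*pi/3)   1             exp(-2*I*pi/3)  exp(2*I*pi/3) 
  chi_5          1             exp(-I*pi/3)    exp(-2*I*pi/3)  -1            exp(2*I*pi/3)   exp(I*pi/3)   

Spot check: chi_0(4) = zeta_6^(0*4) = zeta_6^0 = 1.

Solution. Z/6Z is abelian, so all 6 irreducible complex representations are 1-dimensional. They are given by chi_k(m) = zeta_6^(k*m) for k = 0,...,5. Row orthogonality: sum_m chi_k(m) conj(chi_l(m)) = 6 * [k = l].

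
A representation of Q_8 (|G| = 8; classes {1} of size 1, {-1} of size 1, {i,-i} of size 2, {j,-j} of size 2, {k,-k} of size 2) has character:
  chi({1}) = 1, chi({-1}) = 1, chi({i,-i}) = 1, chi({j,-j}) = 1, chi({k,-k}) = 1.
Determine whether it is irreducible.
Irreducible: <chi, chi> = 1.

Why: <chi, chi> = (1/|G|) sum_C |C| * |chi(C)|^2 = (1/8)[1*|1|^2 + 1*|1|^2 + 2*|1|^2 + 2*|1|^2 + 2*|1|^2]
  = (1/8)[(1) + (1) + (2) + (2) + (2)] = 8/8 = 1.
A character is irreducible iff <chi, chi> = 1, so this representation is irreducible.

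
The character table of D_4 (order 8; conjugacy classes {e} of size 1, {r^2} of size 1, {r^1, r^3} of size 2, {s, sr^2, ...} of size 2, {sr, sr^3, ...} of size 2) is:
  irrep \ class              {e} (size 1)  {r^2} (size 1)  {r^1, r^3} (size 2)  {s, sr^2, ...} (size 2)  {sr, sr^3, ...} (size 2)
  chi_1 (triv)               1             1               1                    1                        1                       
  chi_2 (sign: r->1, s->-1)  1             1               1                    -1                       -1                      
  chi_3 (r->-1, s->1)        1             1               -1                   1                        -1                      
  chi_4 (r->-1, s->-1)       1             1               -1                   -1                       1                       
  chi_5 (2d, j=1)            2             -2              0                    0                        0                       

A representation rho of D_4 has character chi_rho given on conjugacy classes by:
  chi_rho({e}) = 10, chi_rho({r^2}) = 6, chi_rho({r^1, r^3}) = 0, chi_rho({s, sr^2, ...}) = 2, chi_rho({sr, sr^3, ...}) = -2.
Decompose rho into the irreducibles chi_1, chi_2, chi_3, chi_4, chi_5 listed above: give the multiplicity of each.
Multiplicities: chi_1: 2, chi_2: 2, chi_3: 3, chi_4: 1, chi_5: 1.

Explanation: Use <chi_rho, chi> = (1/|G|) sum_C |C| * chi_rho(C) * conj(chi(C)) with |G| = 8 for each irreducible chi in the table:
  <chi_rho, chi_1> = (1/8)[1*(10)*conj(1) + 1*(6)*conj(1) + 2*(0)*conj(1) + 2*(2)*conj(1) + 2*(-2)*conj(1)]
      = (1/8)[(10) + (6) + (0) + (4) + (-4)] = 16/8 = 2
  <chi_rho, chi_2> = (1/8)[1*(10)*conj(1) + 1*(6)*conj(1) + 2*(0)*conj(1) + 2*(2)*conj(-1) + 2*(-2)*conj(-1)]
      = (1/8)[(10) + (6) + (0) + (-4) + (4)] = 16/8 = 2
  <chi_rho, chi_3> = (1/8)[1*(10)*conj(1) + 1*(6)*conj(1) + 2*(0)*conj(-1) + 2*(2)*conj(1) + 2*(-2)*conj(-1)]
      = (1/8)[(10) + (6) + (0) + (4) + (4)] = 24/8 = 3
  <chi_rho, chi_4> = (1/8)[1*(10)*conj(1) + 1*(6)*conj(1) + 2*(0)*conj(-1) + 2*(2)*conj(-1) + 2*(-2)*conj(1)]
      = (1/8)[(10) + (6) + (0) + (-4) + (-4)] = 8/8 = 1
  <chi_rho, chi_5> = (1/8)[1*(10)*conj(2) + 1*(6)*conj(-2) + 2*(0)*conj(0) + 2*(2)*conj(0) + 2*(-2)*conj(0)]
      = (1/8)[(20) + (-12) + (0) + (0) + (0)] = 8/8 = 1
Dimension check: dim(rho) = sum (mult * dim) = 2*1 + 2*1 + 3*1 + 1*1 + 1*2 = 10 = chi_rho(e) = 10.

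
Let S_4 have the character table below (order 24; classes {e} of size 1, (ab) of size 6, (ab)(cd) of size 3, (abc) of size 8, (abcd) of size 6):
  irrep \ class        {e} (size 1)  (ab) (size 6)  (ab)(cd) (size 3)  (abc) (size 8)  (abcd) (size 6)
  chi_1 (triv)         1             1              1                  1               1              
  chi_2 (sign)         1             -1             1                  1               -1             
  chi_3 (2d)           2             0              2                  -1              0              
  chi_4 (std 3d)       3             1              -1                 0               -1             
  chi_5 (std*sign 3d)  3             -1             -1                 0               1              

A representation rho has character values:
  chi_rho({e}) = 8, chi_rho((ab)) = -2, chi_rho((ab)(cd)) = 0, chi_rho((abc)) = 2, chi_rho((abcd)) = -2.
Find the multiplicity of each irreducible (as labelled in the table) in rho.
Multiplicities: chi_1: 0, chi_2: 2, chi_3: 0, chi_4: 1, chi_5: 1.

Proof sketch: Use <chi_rho, chi> = (1/|G|) sum_C |C| * chi_rho(C) * conj(chi(C)) with |G| = 24 for each irreducible chi in the table:
  <chi_rho, chi_1> = (1/24)[1*(8)*conj(1) + 6*(-2)*conj(1) + 3*(0)*conj(1) + 8*(2)*conj(1) + 6*(-2)*conj(1)]
      = (1/24)[(8) + (-12) + (0) + (16) + (-12)] = 0/24 = 0
  <chi_rho, chi_2> = (1/24)[1*(8)*conj(1) + 6*(-2)*conj(-1) + 3*(0)*conj(1) + 8*(2)*conj(1) + 6*(-2)*conj(-1)]
      = (1/24)[(8) + (12) + (0) + (16) + (12)] = 48/24 = 2
  <chi_rho, chi_3> = (1/24)[1*(8)*conj(2) + 6*(-2)*conj(0) + 3*(0)*conj(2) + 8*(2)*conj(-1) + 6*(-2)*conj(0)]
      = (1/24)[(16) + (0) + (0) + (-16) + (0)] = 0/24 = 0
  <chi_rho, chi_4> = (1/24)[1*(8)*conj(3) + 6*(-2)*conj(1) + 3*(0)*conj(-1) + 8*(2)*conj(0) + 6*(-2)*conj(-1)]
      = (1/24)[(24) + (-12) + (0) + (0) + (12)] = 24/24 = 1
  <chi_rho, chi_5> = (1/24)[1*(8)*conj(3) + 6*(-2)*conj(-1) + 3*(0)*conj(-1) + 8*(2)*conj(0) + 6*(-2)*conj(1)]
      = (1/24)[(24) + (12) + (0) + (0) + (-12)] = 24/24 = 1
Dimension check: dim(rho) = sum (mult * dim) = 0*1 + 2*1 + 0*2 + 1*3 + 1*3 = 8 = chi_rho(e) = 8.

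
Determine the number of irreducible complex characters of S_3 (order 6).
3

Derivation: The number of irreducible complex representations of a finite group equals its number of conjugacy classes. Conjugacy classes in S_3 correspond to cycle types, i.e. partitions of 3; there are p(3) = 3 of them, so S_3 (order 6) has exactly 3 irreducible complex representations.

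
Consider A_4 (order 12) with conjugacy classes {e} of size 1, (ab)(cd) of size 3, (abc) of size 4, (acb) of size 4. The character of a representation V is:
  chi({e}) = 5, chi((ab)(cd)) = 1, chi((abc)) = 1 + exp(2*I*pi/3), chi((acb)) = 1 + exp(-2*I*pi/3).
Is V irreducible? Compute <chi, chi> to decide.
Not irreducible (reducible): <chi, chi> = 3 > 1.

Details: <chi, chi> = (1/|G|) sum_C |C| * |chi(C)|^2 = (1/12)[1*|5|^2 + 3*|1|^2 + 4*|1 + exp(2*I*pi/3)|^2 + 4*|1 + exp(-2*I*pi/3)|^2]
  = (1/12)[(25) + (3) + (4) + (4)] = 36/12 = 3.
(Exp terms are combined using exp(i*s)*conj(exp(i*t)) = exp(i*(s-t)), and sums of them are collapsed using the identity that for every m > 1 the m distinct m-th roots of unity sum to 0, e.g. 1 + exp(2*I*pi/3) + exp(-2*I*pi/3) = 0.)
A character is irreducible iff <chi, chi> = 1, so this representation is reducible.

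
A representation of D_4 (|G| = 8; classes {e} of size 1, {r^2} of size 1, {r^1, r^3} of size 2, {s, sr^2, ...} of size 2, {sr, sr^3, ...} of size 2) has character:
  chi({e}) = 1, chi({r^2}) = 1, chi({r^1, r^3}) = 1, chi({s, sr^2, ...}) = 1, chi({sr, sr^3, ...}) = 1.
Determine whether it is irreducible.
Irreducible: <chi, chi> = 1.

Reasoning: <chi, chi> = (1/|G|) sum_C |C| * |chi(C)|^2 = (1/8)[1*|1|^2 + 1*|1|^2 + 2*|1|^2 + 2*|1|^2 + 2*|1|^2]
  = (1/8)[(1) + (1) + (2) + (2) + (2)] = 8/8 = 1.
A character is irreducible iff <chi, chi> = 1, so this representation is irreducible.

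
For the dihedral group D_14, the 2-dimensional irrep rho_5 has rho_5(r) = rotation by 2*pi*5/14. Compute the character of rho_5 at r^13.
chi_{rho_5}(r^13) = 2*cos(2*pi*5*13/14) = -2*cos(2*pi/7)

Reasoning: rho_5(r^13) is rotation by angle 2*pi*5*13/14, whose trace is 2*cos(2*pi*5*13/14) = -2*cos(2*pi/7).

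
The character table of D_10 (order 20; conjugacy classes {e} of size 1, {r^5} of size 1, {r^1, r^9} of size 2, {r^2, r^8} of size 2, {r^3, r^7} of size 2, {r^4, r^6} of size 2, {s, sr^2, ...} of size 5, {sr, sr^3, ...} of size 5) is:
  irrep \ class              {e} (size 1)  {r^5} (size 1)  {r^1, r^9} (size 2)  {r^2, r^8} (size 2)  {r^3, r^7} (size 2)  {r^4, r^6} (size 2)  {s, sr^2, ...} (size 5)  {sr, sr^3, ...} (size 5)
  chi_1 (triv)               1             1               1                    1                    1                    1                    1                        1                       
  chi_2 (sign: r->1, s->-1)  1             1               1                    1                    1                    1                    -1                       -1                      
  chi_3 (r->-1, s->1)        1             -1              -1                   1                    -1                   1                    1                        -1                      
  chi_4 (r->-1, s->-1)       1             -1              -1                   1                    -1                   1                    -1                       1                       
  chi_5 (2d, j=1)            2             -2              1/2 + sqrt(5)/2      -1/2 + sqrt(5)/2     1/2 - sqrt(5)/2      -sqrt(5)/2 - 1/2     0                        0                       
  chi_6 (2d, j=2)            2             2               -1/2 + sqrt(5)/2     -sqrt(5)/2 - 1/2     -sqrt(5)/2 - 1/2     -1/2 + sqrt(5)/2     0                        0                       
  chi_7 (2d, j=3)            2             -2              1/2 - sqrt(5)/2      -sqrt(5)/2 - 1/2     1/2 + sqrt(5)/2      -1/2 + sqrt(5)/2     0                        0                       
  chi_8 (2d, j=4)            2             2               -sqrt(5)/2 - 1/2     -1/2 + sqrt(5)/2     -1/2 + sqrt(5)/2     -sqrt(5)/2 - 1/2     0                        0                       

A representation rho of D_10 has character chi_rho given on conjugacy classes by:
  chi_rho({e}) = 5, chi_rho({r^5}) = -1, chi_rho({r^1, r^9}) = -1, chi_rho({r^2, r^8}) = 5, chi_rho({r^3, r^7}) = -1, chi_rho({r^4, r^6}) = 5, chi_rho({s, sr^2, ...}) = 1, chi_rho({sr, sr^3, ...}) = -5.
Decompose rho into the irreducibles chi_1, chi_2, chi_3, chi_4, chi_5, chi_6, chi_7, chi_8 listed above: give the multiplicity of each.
Multiplicities: chi_1: 0, chi_2: 2, chi_3: 3, chi_4: 0, chi_5: 0, chi_6: 0, chi_7: 0, chi_8: 0.

Why: Use <chi_rho, chi> = (1/|G|) sum_C |C| * chi_rho(C) * conj(chi(C)) with |G| = 20 for each irreducible chi in the table:
  <chi_rho, chi_1> = (1/20)[1*(5)*conj(1) + 1*(-1)*conj(1) + 2*(-1)*conj(1) + 2*(5)*conj(1) + 2*(-1)*conj(1) + 2*(5)*conj(1) + 5*(1)*conj(1) + 5*(-5)*conj(1)]
      = (1/20)[(5) + (-1) + (-2) + (10) + (-2) + (10) + (5) + (-25)] = 0/20 = 0
  <chi_rho, chi_2> = (1/20)[1*(5)*conj(1) + 1*(-1)*conj(1) + 2*(-1)*conj(1) + 2*(5)*conj(1) + 2*(-1)*conj(1) + 2*(5)*conj(1) + 5*(1)*conj(-1) + 5*(-5)*conj(-1)]
      = (1/20)[(5) + (-1) + (-2) + (10) + (-2) + (10) + (-5) + (25)] = 40/20 = 2
  <chi_rho, chi_3> = (1/20)[1*(5)*conj(1) + 1*(-1)*conj(-1) + 2*(-1)*conj(-1) + 2*(5)*conj(1) + 2*(-1)*conj(-1) + 2*(5)*conj(1) + 5*(1)*conj(1) + 5*(-5)*conj(-1)]
      = (1/20)[(5) + (1) + (2) + (10) + (2) + (10) + (5) + (25)] = 60/20 = 3
  <chi_rho, chi_4> = (1/20)[1*(5)*conj(1) + 1*(-1)*conj(-1) + 2*(-1)*conj(-1) + 2*(5)*conj(1) + 2*(-1)*conj(-1) + 2*(5)*conj(1) + 5*(1)*conj(-1) + 5*(-5)*conj(1)]
      = (1/20)[(5) + (1) + (2) + (10) + (2) + (10) + (-5) + (-25)] = 0/20 = 0
  <chi_rho, chi_5> = (1/20)[1*(5)*conj(2) + 1*(-1)*conj(-2) + 2*(-1)*conj(1/2 + sqrt(5)/2) + 2*(5)*conj(-1/2 + sqrt(5)/2) + 2*(-1)*conj(1/2 - sqrt(5)/2) + 2*(5)*conj(-sqrt(5)/2 - 1/2) + 5*(1)*conj(0) + 5*(-5)*conj(0)]
      = (1/20)[(10) + (2) + (-sqrt(5) - 1) + (-5 + 5*sqrt(5)) + (-1 + sqrt(5)) + (-5*sqrt(5) - 5) + (0) + (0)] = 0/20 = 0
  <chi_rho, chi_6> = (1/20)[1*(5)*conj(2) + 1*(-1)*conj(2) + 2*(-1)*conj(-1/2 + sqrt(5)/2) + 2*(5)*conj(-sqrt(5)/2 - 1/2) + 2*(-1)*conj(-sqrt(5)/2 - 1/2) + 2*(5)*conj(-1/2 + sqrt(5)/2) + 5*(1)*conj(0) + 5*(-5)*conj(0)]
      = (1/20)[(10) + (-2) + (1 - sqrt(5)) + (-5*sqrt(5) - 5) + (1 + sqrt(5)) + (-5 + 5*sqrt(5)) + (0) + (0)] = 0/20 = 0
  <chi_rho, chi_7> = (1/20)[1*(5)*conj(2) + 1*(-1)*conj(-2) + 2*(-1)*conj(1/2 - sqrt(5)/2) + 2*(5)*conj(-sqrt(5)/2 - 1/2) + 2*(-1)*conj(1/2 + sqrt(5)/2) + 2*(5)*conj(-1/2 + sqrt(5)/2) + 5*(1)*conj(0) + 5*(-5)*conj(0)]
      = (1/20)[(10) + (2) + (-1 + sqrt(5)) + (-5*sqrt(5) - 5) + (-sqrt(5) - 1) + (-5 + 5*sqrt(5)) + (0) + (0)] = 0/20 = 0
  <chi_rho, chi_8> = (1/20)[1*(5)*conj(2) + 1*(-1)*conj(2) + 2*(-1)*conj(-sqrt(5)/2 - 1/2) + 2*(5)*conj(-1/2 + sqrt(5)/2) + 2*(-1)*conj(-1/2 + sqrt(5)/2) + 2*(5)*conj(-sqrt(5)/2 - 1/2) + 5*(1)*conj(0) + 5*(-5)*conj(0)]
      = (1/20)[(10) + (-2) + (1 + sqrt(5)) + (-5 + 5*sqrt(5)) + (1 - sqrt(5)) + (-5*sqrt(5) - 5) + (0) + (0)] = 0/20 = 0
Dimension check: dim(rho) = sum (mult * dim) = 0*1 + 2*1 + 3*1 + 0*1 + 0*2 + 0*2 + 0*2 + 0*2 = 5 = chi_rho(e) = 5.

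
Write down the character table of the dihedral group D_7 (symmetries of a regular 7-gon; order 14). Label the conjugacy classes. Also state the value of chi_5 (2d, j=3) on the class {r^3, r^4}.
Conjugacy classes: {e} of size 1, {r^1, r^6} of size 2, {r^2, r^5} of size 2, {r^3, r^4} of size 2, {s, sr, ..., sr^6} of size 7.
Character table:
  irrep \ class              {e} (size 1)  {r^1, r^6} (size 2)  {r^2, r^5} (size 2)  {r^3, r^4} (size 2)  {s, sr, ..., sr^6} (size 7)
  chi_1 (triv)               1             1                    1                    1                    1                          
  chi_2 (sign: r->1, s->-1)  1             1                    1                    1                    -1                         
  chi_3 (2d, j=1)            2             2*cos(2*pi/7)        -2*cos(3*pi/7)       -2*cos(pi/7)         0                          
  chi_4 (2d, j=2)            2             -2*cos(3*pi/7)       -2*cos(pi/7)         2*cos(2*pi/7)        0                          
  chi_5 (2d, j=3)            2             -2*cos(pi/7)         2*cos(2*pi/7)        -2*cos(3*pi/7)       0                          

Spot check: chi_5 (2d, j=3) on {r^3, r^4} = -2*cos(3*pi/7).

Solution. D_7 has order 2*7 = 14 with 5 conjugacy classes, hence 5 irreducibles. Sum of squared dims 1 + 1 + 4 + 4 + 4 = 14 = |G|. Linear characters come from the abelianisation; the 2-dimensional irreps have character r^k -> 2*cos(2*pi*j*k/7), reflections -> 0.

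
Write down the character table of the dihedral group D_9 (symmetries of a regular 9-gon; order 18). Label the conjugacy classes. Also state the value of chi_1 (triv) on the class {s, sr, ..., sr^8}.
Conjugacy classes: {e} of size 1, {r^1, r^8} of size 2, {r^2, r^7} of size 2, {r^3, r^6} of size 2, {r^4, r^5} of size 2, {s, sr, ..., sr^8} of size 9.
Character table:
  irrep \ class              {e} (size 1)  {r^1, r^8} (size 2)  {r^2, r^7} (size 2)  {r^3, r^6} (size 2)  {r^4, r^5} (size 2)  {s, sr, ..., sr^8} (size 9)
  chi_1 (triv)               1             1                    1                    1                    1                    1                          
  chi_2 (sign: r->1, s->-1)  1             1                    1                    1                    1                    -1                         
  chi_3 (2d, j=1)            2             2*cos(2*pi/9)        2*cos(4*pi/9)        -1                   -2*cos(pi/9)         0                          
  chi_4 (2d, j=2)            2             2*cos(4*pi/9)        -2*cos(pi/9)         -1                   2*cos(2*pi/9)        0                          
  chi_5 (2d, j=3)            2             -1                   -1                   2                    -1                   0                          
  chi_6 (2d, j=4)            2             -2*cos(pi/9)         2*cos(2*pi/9)        -1                   2*cos(4*pi/9)        0                          

Spot check: chi_1 (triv) on {s, sr, ..., sr^8} = 1.

Why: D_9 has order 2*9 = 18 with 6 conjugacy classes, hence 6 irreducibles. Sum of squared dims 1 + 1 + 4 + 4 + 4 + 4 = 18 = |G|. Linear characters come from the abelianisation; the 2-dimensional irreps have character r^k -> 2*cos(2*pi*j*k/9), reflections -> 0.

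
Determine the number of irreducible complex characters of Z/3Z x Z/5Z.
15

Why: The number of irreducible complex representations of a finite group equals its number of conjugacy classes. Z/3Z x Z/5Z is abelian of order 15, so every element is its own conjugacy class: 15 classes, so Z/3Z x Z/5Z (order 15) has exactly 15 irreducible complex representations.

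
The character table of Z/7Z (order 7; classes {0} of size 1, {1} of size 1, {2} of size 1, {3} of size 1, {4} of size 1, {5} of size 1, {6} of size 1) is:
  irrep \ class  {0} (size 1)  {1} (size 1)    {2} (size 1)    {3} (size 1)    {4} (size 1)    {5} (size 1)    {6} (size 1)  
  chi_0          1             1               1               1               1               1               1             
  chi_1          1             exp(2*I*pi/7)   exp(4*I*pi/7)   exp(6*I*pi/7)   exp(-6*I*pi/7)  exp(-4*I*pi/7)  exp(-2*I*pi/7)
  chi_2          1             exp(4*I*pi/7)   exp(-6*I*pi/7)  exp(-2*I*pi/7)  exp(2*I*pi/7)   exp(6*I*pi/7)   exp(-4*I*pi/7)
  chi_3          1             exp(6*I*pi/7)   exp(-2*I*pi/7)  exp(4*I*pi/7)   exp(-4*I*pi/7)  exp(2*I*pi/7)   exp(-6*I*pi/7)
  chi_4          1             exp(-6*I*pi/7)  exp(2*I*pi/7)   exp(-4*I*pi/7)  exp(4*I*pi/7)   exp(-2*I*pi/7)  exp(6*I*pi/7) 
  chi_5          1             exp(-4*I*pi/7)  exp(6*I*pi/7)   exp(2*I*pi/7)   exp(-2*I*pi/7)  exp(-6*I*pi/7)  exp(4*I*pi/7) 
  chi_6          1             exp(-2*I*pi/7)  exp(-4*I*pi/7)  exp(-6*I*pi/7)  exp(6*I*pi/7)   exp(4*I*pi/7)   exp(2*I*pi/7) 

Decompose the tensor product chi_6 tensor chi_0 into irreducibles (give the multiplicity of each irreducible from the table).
chi_6 tensor chi_0 = chi_6 (all other irreducibles have multiplicity 0).

Why: The character of a tensor product is the pointwise product (chi_6 * chi_0)(C) = chi_6(C) * chi_0(C):
  {0}: (1)*(1), {1}: (exp(-2*I*pi/7))*(1), {2}: (exp(-4*I*pi/7))*(1), {3}: (exp(-6*I*pi/7))*(1), {4}: (exp(6*I*pi/7))*(1), {5}: (exp(4*I*pi/7))*(1), {6}: (exp(2*I*pi/7))*(1)
so (chi_6 * chi_0) takes values
  {0} -> 1, {1} -> exp(-2*I*pi/7), {2} -> exp(-4*I*pi/7), {3} -> exp(-6*I*pi/7), {4} -> exp(6*I*pi/7), {5} -> exp(4*I*pi/7), {6} -> exp(2*I*pi/7).
Now take the inner product of this character with each irreducible chi from the table, <chi_6*chi_0, chi> = (1/7) sum_C |C| (chi_6*chi_0)(C) conj(chi(C)):
  <chi_6*chi_0, chi_0> = (1/7)[1*(1)*conj(1) + 1*(exp(-2*I*pi/7))*conj(1) + 1*(exp(-4*I*pi/7))*conj(1) + 1*(exp(-6*I*pi/7))*conj(1) + 1*(exp(6*I*pi/7))*conj(1) + 1*(exp(4*I*pi/7))*conj(1) + 1*(exp(2*I*pi/7))*conj(1)]
      = (1/7)[(1) + (exp(-2*I*pi/7)) + (exp(-4*I*pi/7)) + (exp(-6*I*pi/7)) + (exp(6*I*pi/7)) + (exp(4*I*pi/7)) + (exp(2*I*pi/7))] = 0/7 = 0
  <chi_6*chi_0, chi_1> = (1/7)[1*(1)*conj(1) + 1*(exp(-2*I*pi/7))*conj(exp(2*I*pi/7)) + 1*(exp(-4*I*pi/7))*conj(exp(4*I*pi/7)) + 1*(exp(-6*I*pi/7))*conj(exp(6*I*pi/7)) + 1*(exp(6*I*pi/7))*conj(exp(-6*I*pi/7)) + 1*(exp(4*I*pi/7))*conj(exp(-4*I*pi/7)) + 1*(exp(2*I*pi/7))*conj(exp(-2*I*pi/7))]
      = (1/7)[(1) + (exp(-4*I*pi/7)) + (exp(6*I*pi/7)) + (exp(2*I*pi/7)) + (exp(-2*I*pi/7)) + (exp(-6*I*pi/7)) + (exp(4*I*pi/7))] = 0/7 = 0
  <chi_6*chi_0, chi_2> = (1/7)[1*(1)*conj(1) + 1*(exp(-2*I*pi/7))*conj(exp(4*I*pi/7)) + 1*(exp(-4*I*pi/7))*conj(exp(-6*I*pi/7)) + 1*(exp(-6*I*pi/7))*conj(exp(-2*I*pi/7)) + 1*(exp(6*I*pi/7))*conj(exp(2*I*pi/7)) + 1*(exp(4*I*pi/7))*conj(exp(6*I*pi/7)) + 1*(exp(2*I*pi/7))*conj(exp(-4*I*pi/7))]
      = (1/7)[(1) + (exp(-6*I*pi/7)) + (exp(2*I*pi/7)) + (exp(-4*I*pi/7)) + (exp(4*I*pi/7)) + (exp(-2*I*pi/7)) + (exp(6*I*pi/7))] = 0/7 = 0
  <chi_6*chi_0, chi_3> = (1/7)[1*(1)*conj(1) + 1*(exp(-2*I*pi/7))*conj(exp(6*I*pi/7)) + 1*(exp(-4*I*pi/7))*conj(exp(-2*I*pi/7)) + 1*(exp(-6*I*pi/7))*conj(exp(4*I*pi/7)) + 1*(exp(6*I*pi/7))*conj(exp(-4*I*pi/7)) + 1*(exp(4*I*pi/7))*conj(exp(2*I*pi/7)) + 1*(exp(2*I*pi/7))*conj(exp(-6*I*pi/7))]
      = (1/7)[(1) + (exp(6*I*pi/7)) + (exp(-2*I*pi/7)) + (exp(4*I*pi/7)) + (exp(-4*I*pi/7)) + (exp(2*I*pi/7)) + (exp(-6*I*pi/7))] = 0/7 = 0
  <chi_6*chi_0, chi_4> = (1/7)[1*(1)*conj(1) + 1*(exp(-2*I*pi/7))*conj(exp(-6*I*pi/7)) + 1*(exp(-4*I*pi/7))*conj(exp(2*I*pi/7)) + 1*(exp(-6*I*pi/7))*conj(exp(-4*I*pi/7)) + 1*(exp(6*I*pi/7))*conj(exp(4*I*pi/7)) + 1*(exp(4*I*pi/7))*conj(exp(-2*I*pi/7)) + 1*(exp(2*I*pi/7))*conj(exp(6*I*pi/7))]
      = (1/7)[(1) + (exp(4*I*pi/7)) + (exp(-6*I*pi/7)) + (exp(-2*I*pi/7)) + (exp(2*I*pi/7)) + (exp(6*I*pi/7)) + (exp(-4*I*pi/7))] = 0/7 = 0
  <chi_6*chi_0, chi_5> = (1/7)[1*(1)*conj(1) + 1*(exp(-2*I*pi/7))*conj(exp(-4*I*pi/7)) + 1*(exp(-4*I*pi/7))*conj(exp(6*I*pi/7)) + 1*(exp(-6*I*pi/7))*conj(exp(2*I*pi/7)) + 1*(exp(6*I*pi/7))*conj(exp(-2*I*pi/7)) + 1*(exp(4*I*pi/7))*conj(exp(-6*I*pi/7)) + 1*(exp(2*I*pi/7))*conj(exp(4*I*pi/7))]
      = (1/7)[(1) + (exp(2*I*pi/7)) + (exp(4*I*pi/7)) + (exp(6*I*pi/7)) + (exp(-6*I*pi/7)) + (exp(-4*I*pi/7)) + (exp(-2*I*pi/7))] = 0/7 = 0
  <chi_6*chi_0, chi_6> = (1/7)[1*(1)*conj(1) + 1*(exp(-2*I*pi/7))*conj(exp(-2*I*pi/7)) + 1*(exp(-4*I*pi/7))*conj(exp(-4*I*pi/7)) + 1*(exp(-6*I*pi/7))*conj(exp(-6*I*pi/7)) + 1*(exp(6*I*pi/7))*conj(exp(6*I*pi/7)) + 1*(exp(4*I*pi/7))*conj(exp(4*I*pi/7)) + 1*(exp(2*I*pi/7))*conj(exp(2*I*pi/7))]
      = (1/7)[(1) + (1) + (1) + (1) + (1) + (1) + (1)] = 7/7 = 1
(Exp terms are combined using exp(i*s)*conj(exp(i*t)) = exp(i*(s-t)), and sums of them are collapsed using the identity that for every m > 1 the m distinct m-th roots of unity sum to 0, e.g. 1 + exp(2*I*pi/3) + exp(-2*I*pi/3) = 0.)
Hence the multiplicities are chi_6: 1. Dimension check: dim(chi_6)*dim(chi_0) = 1*1 = 1 and sum (mult * dim) = 1*1 = 1.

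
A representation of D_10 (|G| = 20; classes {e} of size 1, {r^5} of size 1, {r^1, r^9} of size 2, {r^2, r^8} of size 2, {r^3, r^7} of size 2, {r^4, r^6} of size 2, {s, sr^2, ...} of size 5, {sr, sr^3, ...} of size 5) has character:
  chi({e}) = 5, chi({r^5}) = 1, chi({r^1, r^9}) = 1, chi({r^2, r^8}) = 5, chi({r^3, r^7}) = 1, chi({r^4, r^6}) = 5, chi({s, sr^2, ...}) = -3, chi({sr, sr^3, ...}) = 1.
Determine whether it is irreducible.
Not irreducible (reducible): <chi, chi> = 9 > 1.

Working: <chi, chi> = (1/|G|) sum_C |C| * |chi(C)|^2 = (1/20)[1*|5|^2 + 1*|1|^2 + 2*|1|^2 + 2*|5|^2 + 2*|1|^2 + 2*|5|^2 + 5*|-3|^2 + 5*|1|^2]
  = (1/20)[(25) + (1) + (2) + (50) + (2) + (50) + (45) + (5)] = 180/20 = 9.
A character is irreducible iff <chi, chi> = 1, so this representation is reducible.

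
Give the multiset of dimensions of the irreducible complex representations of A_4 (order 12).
Dimensions: 1, 1, 1, 3

Derivation: There are 4 irreducibles (= number of conjugacy classes). Their dimensions d_i satisfy sum d_i^2 = |G| = 12: 1 + 1 + 1 + 9 = 12.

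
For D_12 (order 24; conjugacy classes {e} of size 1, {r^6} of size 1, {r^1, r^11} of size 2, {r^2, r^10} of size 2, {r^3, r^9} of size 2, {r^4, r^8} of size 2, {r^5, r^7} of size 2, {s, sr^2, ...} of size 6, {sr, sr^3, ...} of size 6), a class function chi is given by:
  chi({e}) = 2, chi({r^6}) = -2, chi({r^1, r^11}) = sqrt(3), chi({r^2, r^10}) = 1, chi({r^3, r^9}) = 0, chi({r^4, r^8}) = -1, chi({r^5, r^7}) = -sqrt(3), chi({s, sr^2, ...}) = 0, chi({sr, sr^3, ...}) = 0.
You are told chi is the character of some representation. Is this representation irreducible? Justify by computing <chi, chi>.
Irreducible: <chi, chi> = 1.

<chi, chi> = (1/|G|) sum_C |C| * |chi(C)|^2 = (1/24)[1*|2|^2 + 1*|-2|^2 + 2*|sqrt(3)|^2 + 2*|1|^2 + 2*|0|^2 + 2*|-1|^2 + 2*|-sqrt(3)|^2 + 6*|0|^2 + 6*|0|^2]
  = (1/24)[(4) + (4) + (6) + (2) + (0) + (2) + (6) + (0) + (0)] = 24/24 = 1.
A character is irreducible iff <chi, chi> = 1, so this representation is irreducible.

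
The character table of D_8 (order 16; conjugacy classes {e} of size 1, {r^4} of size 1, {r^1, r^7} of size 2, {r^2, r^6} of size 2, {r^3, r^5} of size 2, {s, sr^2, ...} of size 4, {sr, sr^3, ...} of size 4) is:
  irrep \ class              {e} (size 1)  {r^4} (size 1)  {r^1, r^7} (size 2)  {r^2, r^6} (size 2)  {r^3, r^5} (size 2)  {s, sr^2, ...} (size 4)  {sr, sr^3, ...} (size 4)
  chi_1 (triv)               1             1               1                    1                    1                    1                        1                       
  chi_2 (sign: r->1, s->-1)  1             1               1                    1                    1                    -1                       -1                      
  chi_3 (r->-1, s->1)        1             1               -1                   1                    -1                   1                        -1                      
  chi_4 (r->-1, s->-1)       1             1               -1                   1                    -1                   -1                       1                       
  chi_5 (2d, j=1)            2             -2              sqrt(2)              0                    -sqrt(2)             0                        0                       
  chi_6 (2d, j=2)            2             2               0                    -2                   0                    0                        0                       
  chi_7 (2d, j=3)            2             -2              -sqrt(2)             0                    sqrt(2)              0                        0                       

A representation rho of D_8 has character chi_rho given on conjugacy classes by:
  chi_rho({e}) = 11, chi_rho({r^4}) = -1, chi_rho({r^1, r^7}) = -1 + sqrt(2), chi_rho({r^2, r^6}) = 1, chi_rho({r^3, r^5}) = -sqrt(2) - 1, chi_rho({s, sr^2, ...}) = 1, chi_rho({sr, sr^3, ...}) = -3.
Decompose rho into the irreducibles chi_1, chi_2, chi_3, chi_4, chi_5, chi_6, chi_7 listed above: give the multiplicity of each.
Multiplicities: chi_1: 0, chi_2: 1, chi_3: 2, chi_4: 0, chi_5: 2, chi_6: 1, chi_7: 1.

Proof sketch: Use <chi_rho, chi> = (1/|G|) sum_C |C| * chi_rho(C) * conj(chi(C)) with |G| = 16 for each irreducible chi in the table:
  <chi_rho, chi_1> = (1/16)[1*(11)*conj(1) + 1*(-1)*conj(1) + 2*(-1 + sqrt(2))*conj(1) + 2*(1)*conj(1) + 2*(-sqrt(2) - 1)*conj(1) + 4*(1)*conj(1) + 4*(-3)*conj(1)]
      = (1/16)[(11) + (-1) + (-2 + 2*sqrt(2)) + (2) + (-2*sqrt(2) - 2) + (4) + (-12)] = 0/16 = 0
  <chi_rho, chi_2> = (1/16)[1*(11)*conj(1) + 1*(-1)*conj(1) + 2*(-1 + sqrt(2))*conj(1) + 2*(1)*conj(1) + 2*(-sqrt(2) - 1)*conj(1) + 4*(1)*conj(-1) + 4*(-3)*conj(-1)]
      = (1/16)[(11) + (-1) + (-2 + 2*sqrt(2)) + (2) + (-2*sqrt(2) - 2) + (-4) + (12)] = 16/16 = 1
  <chi_rho, chi_3> = (1/16)[1*(11)*conj(1) + 1*(-1)*conj(1) + 2*(-1 + sqrt(2))*conj(-1) + 2*(1)*conj(1) + 2*(-sqrt(2) - 1)*conj(-1) + 4*(1)*conj(1) + 4*(-3)*conj(-1)]
      = (1/16)[(11) + (-1) + (2 - 2*sqrt(2)) + (2) + (2 + 2*sqrt(2)) + (4) + (12)] = 32/16 = 2
  <chi_rho, chi_4> = (1/16)[1*(11)*conj(1) + 1*(-1)*conj(1) + 2*(-1 + sqrt(2))*conj(-1) + 2*(1)*conj(1) + 2*(-sqrt(2) - 1)*conj(-1) + 4*(1)*conj(-1) + 4*(-3)*conj(1)]
      = (1/16)[(11) + (-1) + (2 - 2*sqrt(2)) + (2) + (2 + 2*sqrt(2)) + (-4) + (-12)] = 0/16 = 0
  <chi_rho, chi_5> = (1/16)[1*(11)*conj(2) + 1*(-1)*conj(-2) + 2*(-1 + sqrt(2))*conj(sqrt(2)) + 2*(1)*conj(0) + 2*(-sqrt(2) - 1)*conj(-sqrt(2)) + 4*(1)*conj(0) + 4*(-3)*conj(0)]
      = (1/16)[(22) + (2) + (4 - 2*sqrt(2)) + (0) + (2*sqrt(2) + 4) + (0) + (0)] = 32/16 = 2
  <chi_rho, chi_6> = (1/16)[1*(11)*conj(2) + 1*(-1)*conj(2) + 2*(-1 + sqrt(2))*conj(0) + 2*(1)*conj(-2) + 2*(-sqrt(2) - 1)*conj(0) + 4*(1)*conj(0) + 4*(-3)*conj(0)]
      = (1/16)[(22) + (-2) + (0) + (-4) + (0) + (0) + (0)] = 16/16 = 1
  <chi_rho, chi_7> = (1/16)[1*(11)*conj(2) + 1*(-1)*conj(-2) + 2*(-1 + sqrt(2))*conj(-sqrt(2)) + 2*(1)*conj(0) + 2*(-sqrt(2) - 1)*conj(sqrt(2)) + 4*(1)*conj(0) + 4*(-3)*conj(0)]
      = (1/16)[(22) + (2) + (-4 + 2*sqrt(2)) + (0) + (-4 - 2*sqrt(2)) + (0) + (0)] = 16/16 = 1
Dimension check: dim(rho) = sum (mult * dim) = 0*1 + 1*1 + 2*1 + 0*1 + 2*2 + 1*2 + 1*2 = 11 = chi_rho(e) = 11.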